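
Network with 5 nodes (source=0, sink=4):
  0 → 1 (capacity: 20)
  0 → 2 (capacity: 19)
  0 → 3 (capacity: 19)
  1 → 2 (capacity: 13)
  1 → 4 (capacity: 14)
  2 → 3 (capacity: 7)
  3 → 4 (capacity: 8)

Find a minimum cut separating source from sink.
Min cut value = 22, edges: (1,4), (3,4)

Min cut value: 22
Partition: S = [0, 1, 2, 3], T = [4]
Cut edges: (1,4), (3,4)

By max-flow min-cut theorem, max flow = min cut = 22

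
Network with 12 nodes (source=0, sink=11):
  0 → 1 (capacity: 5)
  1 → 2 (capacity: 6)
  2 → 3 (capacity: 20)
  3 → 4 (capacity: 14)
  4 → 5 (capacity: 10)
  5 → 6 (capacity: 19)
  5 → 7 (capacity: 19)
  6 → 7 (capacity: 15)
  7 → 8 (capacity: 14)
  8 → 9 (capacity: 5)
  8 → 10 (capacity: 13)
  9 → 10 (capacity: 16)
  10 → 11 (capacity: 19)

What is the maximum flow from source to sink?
Maximum flow = 5

Max flow: 5

Flow assignment:
  0 → 1: 5/5
  1 → 2: 5/6
  2 → 3: 5/20
  3 → 4: 5/14
  4 → 5: 5/10
  5 → 7: 5/19
  7 → 8: 5/14
  8 → 10: 5/13
  10 → 11: 5/19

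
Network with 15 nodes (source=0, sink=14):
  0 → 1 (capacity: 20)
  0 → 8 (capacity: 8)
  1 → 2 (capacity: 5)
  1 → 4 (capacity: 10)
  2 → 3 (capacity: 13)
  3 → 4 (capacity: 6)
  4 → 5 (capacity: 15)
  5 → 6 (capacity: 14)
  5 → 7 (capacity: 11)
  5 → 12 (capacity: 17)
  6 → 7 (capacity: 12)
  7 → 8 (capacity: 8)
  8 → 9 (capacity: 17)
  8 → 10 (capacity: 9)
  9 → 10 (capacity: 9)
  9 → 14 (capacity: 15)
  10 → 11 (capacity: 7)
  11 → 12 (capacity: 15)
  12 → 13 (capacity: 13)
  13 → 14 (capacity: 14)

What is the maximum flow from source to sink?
Maximum flow = 23

Max flow: 23

Flow assignment:
  0 → 1: 15/20
  0 → 8: 8/8
  1 → 2: 5/5
  1 → 4: 10/10
  2 → 3: 5/13
  3 → 4: 5/6
  4 → 5: 15/15
  5 → 7: 2/11
  5 → 12: 13/17
  7 → 8: 2/8
  8 → 9: 10/17
  9 → 14: 10/15
  12 → 13: 13/13
  13 → 14: 13/14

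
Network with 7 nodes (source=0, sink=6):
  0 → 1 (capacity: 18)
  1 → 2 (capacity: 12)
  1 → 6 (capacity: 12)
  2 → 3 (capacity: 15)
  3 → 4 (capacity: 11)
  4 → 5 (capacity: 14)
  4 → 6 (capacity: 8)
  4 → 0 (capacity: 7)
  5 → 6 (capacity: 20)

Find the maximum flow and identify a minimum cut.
Max flow = 18, Min cut edges: (0,1)

Maximum flow: 18
Minimum cut: (0,1)
Partition: S = [0], T = [1, 2, 3, 4, 5, 6]

Max-flow min-cut theorem verified: both equal 18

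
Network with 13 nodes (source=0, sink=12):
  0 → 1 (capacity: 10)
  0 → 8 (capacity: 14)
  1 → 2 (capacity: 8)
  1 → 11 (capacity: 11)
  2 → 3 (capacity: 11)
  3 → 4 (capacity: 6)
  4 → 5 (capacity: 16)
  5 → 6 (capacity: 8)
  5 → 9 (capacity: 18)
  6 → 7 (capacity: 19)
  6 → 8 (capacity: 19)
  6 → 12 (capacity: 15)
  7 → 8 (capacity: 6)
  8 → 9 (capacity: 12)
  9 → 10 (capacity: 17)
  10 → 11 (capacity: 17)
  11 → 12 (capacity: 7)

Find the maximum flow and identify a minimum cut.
Max flow = 13, Min cut edges: (3,4), (11,12)

Maximum flow: 13
Minimum cut: (3,4), (11,12)
Partition: S = [0, 1, 2, 3, 7, 8, 9, 10, 11], T = [4, 5, 6, 12]

Max-flow min-cut theorem verified: both equal 13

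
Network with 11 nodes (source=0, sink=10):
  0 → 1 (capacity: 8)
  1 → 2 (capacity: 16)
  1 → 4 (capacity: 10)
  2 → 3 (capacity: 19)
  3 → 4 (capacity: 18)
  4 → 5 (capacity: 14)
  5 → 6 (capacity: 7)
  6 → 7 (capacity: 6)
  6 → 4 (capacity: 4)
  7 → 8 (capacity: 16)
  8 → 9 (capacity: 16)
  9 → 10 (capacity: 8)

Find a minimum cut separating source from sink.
Min cut value = 6, edges: (6,7)

Min cut value: 6
Partition: S = [0, 1, 2, 3, 4, 5, 6], T = [7, 8, 9, 10]
Cut edges: (6,7)

By max-flow min-cut theorem, max flow = min cut = 6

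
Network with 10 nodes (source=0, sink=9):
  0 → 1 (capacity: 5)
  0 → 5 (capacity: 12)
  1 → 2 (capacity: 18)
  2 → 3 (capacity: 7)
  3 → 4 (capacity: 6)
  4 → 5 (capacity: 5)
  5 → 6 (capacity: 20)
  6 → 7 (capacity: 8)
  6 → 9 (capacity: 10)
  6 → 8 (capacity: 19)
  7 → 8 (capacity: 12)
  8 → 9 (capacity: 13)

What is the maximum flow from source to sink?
Maximum flow = 17

Max flow: 17

Flow assignment:
  0 → 1: 5/5
  0 → 5: 12/12
  1 → 2: 5/18
  2 → 3: 5/7
  3 → 4: 5/6
  4 → 5: 5/5
  5 → 6: 17/20
  6 → 9: 10/10
  6 → 8: 7/19
  8 → 9: 7/13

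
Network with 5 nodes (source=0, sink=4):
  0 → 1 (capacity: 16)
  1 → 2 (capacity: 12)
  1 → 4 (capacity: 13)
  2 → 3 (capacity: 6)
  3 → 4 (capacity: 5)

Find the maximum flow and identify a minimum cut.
Max flow = 16, Min cut edges: (0,1)

Maximum flow: 16
Minimum cut: (0,1)
Partition: S = [0], T = [1, 2, 3, 4]

Max-flow min-cut theorem verified: both equal 16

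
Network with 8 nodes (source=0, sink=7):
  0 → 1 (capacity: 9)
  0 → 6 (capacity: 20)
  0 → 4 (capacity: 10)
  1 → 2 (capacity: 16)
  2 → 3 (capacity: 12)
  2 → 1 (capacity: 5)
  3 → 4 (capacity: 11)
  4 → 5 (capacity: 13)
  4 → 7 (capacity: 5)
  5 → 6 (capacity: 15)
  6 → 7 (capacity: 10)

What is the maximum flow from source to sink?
Maximum flow = 15

Max flow: 15

Flow assignment:
  0 → 1: 9/9
  0 → 4: 6/10
  1 → 2: 9/16
  2 → 3: 9/12
  3 → 4: 9/11
  4 → 5: 10/13
  4 → 7: 5/5
  5 → 6: 10/15
  6 → 7: 10/10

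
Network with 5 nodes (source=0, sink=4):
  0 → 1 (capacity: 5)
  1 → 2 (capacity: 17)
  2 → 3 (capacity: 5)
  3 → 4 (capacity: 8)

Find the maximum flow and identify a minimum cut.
Max flow = 5, Min cut edges: (2,3)

Maximum flow: 5
Minimum cut: (2,3)
Partition: S = [0, 1, 2], T = [3, 4]

Max-flow min-cut theorem verified: both equal 5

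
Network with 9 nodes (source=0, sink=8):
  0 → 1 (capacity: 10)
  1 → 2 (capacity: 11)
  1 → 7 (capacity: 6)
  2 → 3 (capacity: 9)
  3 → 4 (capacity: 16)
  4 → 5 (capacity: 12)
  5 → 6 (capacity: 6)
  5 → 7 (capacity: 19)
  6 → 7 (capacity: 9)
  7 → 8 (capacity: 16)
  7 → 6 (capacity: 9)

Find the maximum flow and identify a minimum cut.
Max flow = 10, Min cut edges: (0,1)

Maximum flow: 10
Minimum cut: (0,1)
Partition: S = [0], T = [1, 2, 3, 4, 5, 6, 7, 8]

Max-flow min-cut theorem verified: both equal 10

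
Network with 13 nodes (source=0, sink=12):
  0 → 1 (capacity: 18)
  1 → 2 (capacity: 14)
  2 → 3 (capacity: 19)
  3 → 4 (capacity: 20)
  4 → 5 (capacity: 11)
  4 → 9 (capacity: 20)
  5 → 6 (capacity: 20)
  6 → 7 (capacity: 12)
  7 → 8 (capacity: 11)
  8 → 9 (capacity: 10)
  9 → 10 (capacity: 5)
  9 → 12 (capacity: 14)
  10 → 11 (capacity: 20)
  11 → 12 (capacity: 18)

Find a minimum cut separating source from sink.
Min cut value = 14, edges: (1,2)

Min cut value: 14
Partition: S = [0, 1], T = [2, 3, 4, 5, 6, 7, 8, 9, 10, 11, 12]
Cut edges: (1,2)

By max-flow min-cut theorem, max flow = min cut = 14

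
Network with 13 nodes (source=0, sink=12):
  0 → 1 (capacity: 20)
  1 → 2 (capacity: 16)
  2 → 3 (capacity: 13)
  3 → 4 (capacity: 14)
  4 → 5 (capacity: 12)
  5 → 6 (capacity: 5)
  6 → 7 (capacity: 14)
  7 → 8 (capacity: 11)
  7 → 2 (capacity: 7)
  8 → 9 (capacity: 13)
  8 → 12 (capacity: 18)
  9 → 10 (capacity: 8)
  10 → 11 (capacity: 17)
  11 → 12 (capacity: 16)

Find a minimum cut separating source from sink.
Min cut value = 5, edges: (5,6)

Min cut value: 5
Partition: S = [0, 1, 2, 3, 4, 5], T = [6, 7, 8, 9, 10, 11, 12]
Cut edges: (5,6)

By max-flow min-cut theorem, max flow = min cut = 5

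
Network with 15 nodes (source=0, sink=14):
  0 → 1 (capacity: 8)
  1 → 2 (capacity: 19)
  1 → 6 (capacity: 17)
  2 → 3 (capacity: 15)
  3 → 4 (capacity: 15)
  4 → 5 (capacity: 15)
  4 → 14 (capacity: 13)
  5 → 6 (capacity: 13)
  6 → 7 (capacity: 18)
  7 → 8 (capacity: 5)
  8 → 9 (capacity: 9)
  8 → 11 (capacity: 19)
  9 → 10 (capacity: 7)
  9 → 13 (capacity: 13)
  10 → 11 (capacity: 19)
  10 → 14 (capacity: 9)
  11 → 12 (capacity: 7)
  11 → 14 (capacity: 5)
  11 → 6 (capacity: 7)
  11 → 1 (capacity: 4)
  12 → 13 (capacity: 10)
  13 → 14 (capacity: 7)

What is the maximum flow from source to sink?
Maximum flow = 8

Max flow: 8

Flow assignment:
  0 → 1: 8/8
  1 → 2: 8/19
  2 → 3: 8/15
  3 → 4: 8/15
  4 → 14: 8/13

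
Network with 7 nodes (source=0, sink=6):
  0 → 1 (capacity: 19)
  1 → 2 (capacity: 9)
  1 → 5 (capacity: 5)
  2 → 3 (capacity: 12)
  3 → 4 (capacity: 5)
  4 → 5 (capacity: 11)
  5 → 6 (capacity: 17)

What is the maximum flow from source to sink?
Maximum flow = 10

Max flow: 10

Flow assignment:
  0 → 1: 10/19
  1 → 2: 5/9
  1 → 5: 5/5
  2 → 3: 5/12
  3 → 4: 5/5
  4 → 5: 5/11
  5 → 6: 10/17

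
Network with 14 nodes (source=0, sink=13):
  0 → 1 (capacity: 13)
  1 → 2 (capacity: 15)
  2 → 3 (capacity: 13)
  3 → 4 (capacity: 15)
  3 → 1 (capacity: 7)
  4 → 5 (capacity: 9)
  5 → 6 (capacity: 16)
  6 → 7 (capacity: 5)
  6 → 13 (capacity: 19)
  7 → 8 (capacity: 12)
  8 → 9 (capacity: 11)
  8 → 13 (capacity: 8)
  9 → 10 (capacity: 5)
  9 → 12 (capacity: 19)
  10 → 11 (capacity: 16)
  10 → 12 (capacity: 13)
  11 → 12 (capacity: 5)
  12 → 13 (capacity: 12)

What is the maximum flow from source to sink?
Maximum flow = 9

Max flow: 9

Flow assignment:
  0 → 1: 9/13
  1 → 2: 13/15
  2 → 3: 13/13
  3 → 4: 9/15
  3 → 1: 4/7
  4 → 5: 9/9
  5 → 6: 9/16
  6 → 13: 9/19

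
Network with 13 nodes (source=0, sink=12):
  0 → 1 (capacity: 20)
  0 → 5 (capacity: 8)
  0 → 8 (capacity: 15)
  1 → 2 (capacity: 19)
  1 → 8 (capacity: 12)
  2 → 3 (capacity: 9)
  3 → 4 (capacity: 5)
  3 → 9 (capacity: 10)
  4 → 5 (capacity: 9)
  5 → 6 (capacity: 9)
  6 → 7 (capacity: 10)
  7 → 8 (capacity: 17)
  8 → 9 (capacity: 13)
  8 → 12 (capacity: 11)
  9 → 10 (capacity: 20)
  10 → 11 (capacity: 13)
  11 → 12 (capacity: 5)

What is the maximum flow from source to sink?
Maximum flow = 16

Max flow: 16

Flow assignment:
  0 → 1: 14/20
  0 → 8: 2/15
  1 → 2: 5/19
  1 → 8: 9/12
  2 → 3: 5/9
  3 → 9: 5/10
  8 → 12: 11/11
  9 → 10: 5/20
  10 → 11: 5/13
  11 → 12: 5/5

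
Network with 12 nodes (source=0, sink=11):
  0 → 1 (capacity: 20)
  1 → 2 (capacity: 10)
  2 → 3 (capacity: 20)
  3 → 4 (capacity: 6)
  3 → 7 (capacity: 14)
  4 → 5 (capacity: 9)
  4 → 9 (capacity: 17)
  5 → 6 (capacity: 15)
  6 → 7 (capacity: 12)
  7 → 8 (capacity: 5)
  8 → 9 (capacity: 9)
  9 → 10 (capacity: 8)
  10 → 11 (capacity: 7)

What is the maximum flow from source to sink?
Maximum flow = 7

Max flow: 7

Flow assignment:
  0 → 1: 7/20
  1 → 2: 7/10
  2 → 3: 7/20
  3 → 4: 3/6
  3 → 7: 4/14
  4 → 9: 3/17
  7 → 8: 4/5
  8 → 9: 4/9
  9 → 10: 7/8
  10 → 11: 7/7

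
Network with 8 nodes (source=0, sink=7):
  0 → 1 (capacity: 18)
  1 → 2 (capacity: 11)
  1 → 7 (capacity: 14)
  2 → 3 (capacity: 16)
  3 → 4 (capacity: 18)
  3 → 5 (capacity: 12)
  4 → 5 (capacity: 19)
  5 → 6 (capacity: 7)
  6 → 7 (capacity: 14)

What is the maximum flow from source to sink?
Maximum flow = 18

Max flow: 18

Flow assignment:
  0 → 1: 18/18
  1 → 2: 4/11
  1 → 7: 14/14
  2 → 3: 4/16
  3 → 5: 4/12
  5 → 6: 4/7
  6 → 7: 4/14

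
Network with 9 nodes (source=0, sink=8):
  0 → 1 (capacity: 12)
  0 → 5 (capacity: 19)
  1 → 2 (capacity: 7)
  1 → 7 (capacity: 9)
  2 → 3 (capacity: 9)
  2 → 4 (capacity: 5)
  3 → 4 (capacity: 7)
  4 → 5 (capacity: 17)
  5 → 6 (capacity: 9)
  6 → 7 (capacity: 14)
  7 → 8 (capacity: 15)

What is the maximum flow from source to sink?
Maximum flow = 15

Max flow: 15

Flow assignment:
  0 → 1: 9/12
  0 → 5: 6/19
  1 → 7: 9/9
  5 → 6: 6/9
  6 → 7: 6/14
  7 → 8: 15/15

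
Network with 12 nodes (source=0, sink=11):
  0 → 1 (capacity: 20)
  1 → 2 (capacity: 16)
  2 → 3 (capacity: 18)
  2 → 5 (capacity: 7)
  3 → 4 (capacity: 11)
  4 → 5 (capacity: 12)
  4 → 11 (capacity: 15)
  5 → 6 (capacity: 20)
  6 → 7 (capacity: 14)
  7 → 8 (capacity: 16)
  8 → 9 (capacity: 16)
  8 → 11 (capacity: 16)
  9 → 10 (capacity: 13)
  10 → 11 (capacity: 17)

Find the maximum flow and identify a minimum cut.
Max flow = 16, Min cut edges: (1,2)

Maximum flow: 16
Minimum cut: (1,2)
Partition: S = [0, 1], T = [2, 3, 4, 5, 6, 7, 8, 9, 10, 11]

Max-flow min-cut theorem verified: both equal 16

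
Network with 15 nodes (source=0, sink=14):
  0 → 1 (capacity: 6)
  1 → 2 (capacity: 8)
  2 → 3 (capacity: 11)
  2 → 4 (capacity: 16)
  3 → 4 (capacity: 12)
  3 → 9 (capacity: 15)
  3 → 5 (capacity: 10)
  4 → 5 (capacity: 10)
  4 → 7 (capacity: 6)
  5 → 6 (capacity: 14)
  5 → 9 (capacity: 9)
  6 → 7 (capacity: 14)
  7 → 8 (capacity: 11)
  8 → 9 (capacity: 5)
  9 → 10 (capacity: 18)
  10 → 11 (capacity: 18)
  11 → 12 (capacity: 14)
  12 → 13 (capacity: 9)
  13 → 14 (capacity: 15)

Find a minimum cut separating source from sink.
Min cut value = 6, edges: (0,1)

Min cut value: 6
Partition: S = [0], T = [1, 2, 3, 4, 5, 6, 7, 8, 9, 10, 11, 12, 13, 14]
Cut edges: (0,1)

By max-flow min-cut theorem, max flow = min cut = 6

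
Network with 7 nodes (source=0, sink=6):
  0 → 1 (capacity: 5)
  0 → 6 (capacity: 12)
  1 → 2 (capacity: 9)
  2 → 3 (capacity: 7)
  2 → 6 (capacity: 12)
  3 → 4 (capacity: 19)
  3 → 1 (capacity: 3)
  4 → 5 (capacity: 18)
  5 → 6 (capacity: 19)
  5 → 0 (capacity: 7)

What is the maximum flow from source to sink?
Maximum flow = 17

Max flow: 17

Flow assignment:
  0 → 1: 5/5
  0 → 6: 12/12
  1 → 2: 5/9
  2 → 6: 5/12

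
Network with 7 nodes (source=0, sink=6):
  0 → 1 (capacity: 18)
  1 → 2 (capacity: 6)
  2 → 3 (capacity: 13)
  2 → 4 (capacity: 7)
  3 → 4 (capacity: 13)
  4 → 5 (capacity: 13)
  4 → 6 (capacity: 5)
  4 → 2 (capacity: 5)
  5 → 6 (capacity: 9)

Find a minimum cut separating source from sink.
Min cut value = 6, edges: (1,2)

Min cut value: 6
Partition: S = [0, 1], T = [2, 3, 4, 5, 6]
Cut edges: (1,2)

By max-flow min-cut theorem, max flow = min cut = 6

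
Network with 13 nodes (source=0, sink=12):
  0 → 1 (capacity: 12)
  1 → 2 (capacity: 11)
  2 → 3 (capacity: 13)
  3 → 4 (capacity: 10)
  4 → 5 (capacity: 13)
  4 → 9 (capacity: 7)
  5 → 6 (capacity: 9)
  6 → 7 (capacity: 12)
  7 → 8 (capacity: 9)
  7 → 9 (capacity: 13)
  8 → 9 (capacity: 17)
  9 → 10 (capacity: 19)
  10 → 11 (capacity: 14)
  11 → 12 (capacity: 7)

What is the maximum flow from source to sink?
Maximum flow = 7

Max flow: 7

Flow assignment:
  0 → 1: 7/12
  1 → 2: 7/11
  2 → 3: 7/13
  3 → 4: 7/10
  4 → 5: 3/13
  4 → 9: 4/7
  5 → 6: 3/9
  6 → 7: 3/12
  7 → 9: 3/13
  9 → 10: 7/19
  10 → 11: 7/14
  11 → 12: 7/7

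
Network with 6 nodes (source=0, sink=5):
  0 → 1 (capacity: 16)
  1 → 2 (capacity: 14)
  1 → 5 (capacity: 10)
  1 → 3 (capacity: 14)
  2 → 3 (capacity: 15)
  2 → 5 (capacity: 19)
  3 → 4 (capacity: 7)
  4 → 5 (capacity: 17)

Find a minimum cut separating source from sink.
Min cut value = 16, edges: (0,1)

Min cut value: 16
Partition: S = [0], T = [1, 2, 3, 4, 5]
Cut edges: (0,1)

By max-flow min-cut theorem, max flow = min cut = 16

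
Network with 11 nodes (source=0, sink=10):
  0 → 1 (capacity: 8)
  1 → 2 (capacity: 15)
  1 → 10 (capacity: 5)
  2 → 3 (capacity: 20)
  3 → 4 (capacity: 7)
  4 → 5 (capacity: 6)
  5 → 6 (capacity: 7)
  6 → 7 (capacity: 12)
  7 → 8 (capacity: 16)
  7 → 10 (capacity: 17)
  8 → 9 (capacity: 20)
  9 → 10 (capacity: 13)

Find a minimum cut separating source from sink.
Min cut value = 8, edges: (0,1)

Min cut value: 8
Partition: S = [0], T = [1, 2, 3, 4, 5, 6, 7, 8, 9, 10]
Cut edges: (0,1)

By max-flow min-cut theorem, max flow = min cut = 8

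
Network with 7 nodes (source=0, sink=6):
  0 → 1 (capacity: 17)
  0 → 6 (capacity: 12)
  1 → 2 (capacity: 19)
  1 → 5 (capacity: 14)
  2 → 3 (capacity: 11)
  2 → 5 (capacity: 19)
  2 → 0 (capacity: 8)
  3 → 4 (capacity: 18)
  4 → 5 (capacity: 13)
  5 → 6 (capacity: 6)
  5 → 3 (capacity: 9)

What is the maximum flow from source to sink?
Maximum flow = 18

Max flow: 18

Flow assignment:
  0 → 1: 9/17
  0 → 6: 12/12
  1 → 2: 3/19
  1 → 5: 6/14
  2 → 0: 3/8
  5 → 6: 6/6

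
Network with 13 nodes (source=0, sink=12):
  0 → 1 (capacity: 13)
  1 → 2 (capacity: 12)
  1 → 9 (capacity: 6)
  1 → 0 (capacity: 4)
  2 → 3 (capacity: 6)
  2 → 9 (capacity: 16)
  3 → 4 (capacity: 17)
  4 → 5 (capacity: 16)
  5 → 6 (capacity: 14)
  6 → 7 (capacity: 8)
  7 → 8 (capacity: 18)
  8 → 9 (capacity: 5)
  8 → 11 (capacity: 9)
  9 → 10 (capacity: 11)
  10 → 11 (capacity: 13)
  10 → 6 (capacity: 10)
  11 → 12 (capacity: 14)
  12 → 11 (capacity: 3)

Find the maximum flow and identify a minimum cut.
Max flow = 13, Min cut edges: (0,1)

Maximum flow: 13
Minimum cut: (0,1)
Partition: S = [0], T = [1, 2, 3, 4, 5, 6, 7, 8, 9, 10, 11, 12]

Max-flow min-cut theorem verified: both equal 13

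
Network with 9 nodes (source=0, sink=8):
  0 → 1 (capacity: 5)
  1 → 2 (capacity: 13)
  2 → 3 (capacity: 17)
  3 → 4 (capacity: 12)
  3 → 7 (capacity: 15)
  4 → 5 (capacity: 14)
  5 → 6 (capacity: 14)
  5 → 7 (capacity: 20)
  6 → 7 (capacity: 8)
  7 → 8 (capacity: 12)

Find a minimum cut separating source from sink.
Min cut value = 5, edges: (0,1)

Min cut value: 5
Partition: S = [0], T = [1, 2, 3, 4, 5, 6, 7, 8]
Cut edges: (0,1)

By max-flow min-cut theorem, max flow = min cut = 5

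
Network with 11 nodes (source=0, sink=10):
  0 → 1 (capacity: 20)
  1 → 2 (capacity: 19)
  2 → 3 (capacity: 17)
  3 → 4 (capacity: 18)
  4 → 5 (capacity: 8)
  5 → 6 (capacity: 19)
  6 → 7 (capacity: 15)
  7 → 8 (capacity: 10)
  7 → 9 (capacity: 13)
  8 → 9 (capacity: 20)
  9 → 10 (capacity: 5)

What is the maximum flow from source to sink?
Maximum flow = 5

Max flow: 5

Flow assignment:
  0 → 1: 5/20
  1 → 2: 5/19
  2 → 3: 5/17
  3 → 4: 5/18
  4 → 5: 5/8
  5 → 6: 5/19
  6 → 7: 5/15
  7 → 9: 5/13
  9 → 10: 5/5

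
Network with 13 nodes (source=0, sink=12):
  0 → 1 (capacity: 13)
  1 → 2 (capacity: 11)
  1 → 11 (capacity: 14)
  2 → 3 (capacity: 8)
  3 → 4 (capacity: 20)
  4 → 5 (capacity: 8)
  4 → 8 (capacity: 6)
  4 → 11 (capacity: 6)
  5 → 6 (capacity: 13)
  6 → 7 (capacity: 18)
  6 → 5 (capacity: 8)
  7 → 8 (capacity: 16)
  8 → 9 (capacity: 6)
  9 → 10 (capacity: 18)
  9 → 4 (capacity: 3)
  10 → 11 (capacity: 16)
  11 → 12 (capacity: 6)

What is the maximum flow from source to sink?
Maximum flow = 6

Max flow: 6

Flow assignment:
  0 → 1: 6/13
  1 → 11: 6/14
  11 → 12: 6/6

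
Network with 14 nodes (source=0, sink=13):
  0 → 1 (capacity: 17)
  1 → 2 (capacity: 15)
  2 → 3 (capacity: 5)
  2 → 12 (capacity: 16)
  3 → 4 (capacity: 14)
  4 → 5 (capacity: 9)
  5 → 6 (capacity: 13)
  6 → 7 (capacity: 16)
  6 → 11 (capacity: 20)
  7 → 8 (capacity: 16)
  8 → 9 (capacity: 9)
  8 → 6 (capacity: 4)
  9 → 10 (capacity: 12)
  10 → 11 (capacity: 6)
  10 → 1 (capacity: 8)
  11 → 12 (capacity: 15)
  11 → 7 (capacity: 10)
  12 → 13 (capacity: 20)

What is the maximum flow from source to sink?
Maximum flow = 15

Max flow: 15

Flow assignment:
  0 → 1: 15/17
  1 → 2: 15/15
  2 → 12: 15/16
  12 → 13: 15/20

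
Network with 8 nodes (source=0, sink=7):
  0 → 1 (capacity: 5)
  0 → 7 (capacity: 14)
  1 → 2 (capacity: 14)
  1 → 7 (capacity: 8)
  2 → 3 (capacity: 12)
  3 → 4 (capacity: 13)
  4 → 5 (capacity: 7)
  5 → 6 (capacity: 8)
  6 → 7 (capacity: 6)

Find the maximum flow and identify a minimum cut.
Max flow = 19, Min cut edges: (0,1), (0,7)

Maximum flow: 19
Minimum cut: (0,1), (0,7)
Partition: S = [0], T = [1, 2, 3, 4, 5, 6, 7]

Max-flow min-cut theorem verified: both equal 19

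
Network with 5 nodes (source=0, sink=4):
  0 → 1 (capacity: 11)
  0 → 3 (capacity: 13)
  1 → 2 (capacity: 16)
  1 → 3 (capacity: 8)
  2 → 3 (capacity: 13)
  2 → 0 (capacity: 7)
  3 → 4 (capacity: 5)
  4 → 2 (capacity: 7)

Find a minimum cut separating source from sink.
Min cut value = 5, edges: (3,4)

Min cut value: 5
Partition: S = [0, 1, 2, 3], T = [4]
Cut edges: (3,4)

By max-flow min-cut theorem, max flow = min cut = 5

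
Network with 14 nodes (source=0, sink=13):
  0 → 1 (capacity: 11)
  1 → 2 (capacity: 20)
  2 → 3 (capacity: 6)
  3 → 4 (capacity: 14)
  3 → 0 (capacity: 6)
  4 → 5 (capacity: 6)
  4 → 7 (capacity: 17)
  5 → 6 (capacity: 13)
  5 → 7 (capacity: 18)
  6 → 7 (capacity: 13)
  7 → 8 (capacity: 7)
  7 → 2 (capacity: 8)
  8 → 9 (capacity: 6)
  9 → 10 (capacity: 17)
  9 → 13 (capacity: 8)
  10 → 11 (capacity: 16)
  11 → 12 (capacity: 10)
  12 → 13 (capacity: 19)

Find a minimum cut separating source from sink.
Min cut value = 6, edges: (8,9)

Min cut value: 6
Partition: S = [0, 1, 2, 3, 4, 5, 6, 7, 8], T = [9, 10, 11, 12, 13]
Cut edges: (8,9)

By max-flow min-cut theorem, max flow = min cut = 6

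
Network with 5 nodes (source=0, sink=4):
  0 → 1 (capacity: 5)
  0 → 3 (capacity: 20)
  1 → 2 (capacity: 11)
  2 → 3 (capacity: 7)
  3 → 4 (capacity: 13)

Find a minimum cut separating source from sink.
Min cut value = 13, edges: (3,4)

Min cut value: 13
Partition: S = [0, 1, 2, 3], T = [4]
Cut edges: (3,4)

By max-flow min-cut theorem, max flow = min cut = 13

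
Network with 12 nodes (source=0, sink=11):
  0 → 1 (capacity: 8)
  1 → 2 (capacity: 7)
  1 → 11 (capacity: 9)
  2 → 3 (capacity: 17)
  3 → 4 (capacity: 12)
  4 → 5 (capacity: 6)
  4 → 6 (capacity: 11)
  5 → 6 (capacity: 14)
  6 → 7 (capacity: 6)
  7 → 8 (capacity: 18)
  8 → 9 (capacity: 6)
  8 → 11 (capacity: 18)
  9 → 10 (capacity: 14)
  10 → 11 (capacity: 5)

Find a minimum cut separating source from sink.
Min cut value = 8, edges: (0,1)

Min cut value: 8
Partition: S = [0], T = [1, 2, 3, 4, 5, 6, 7, 8, 9, 10, 11]
Cut edges: (0,1)

By max-flow min-cut theorem, max flow = min cut = 8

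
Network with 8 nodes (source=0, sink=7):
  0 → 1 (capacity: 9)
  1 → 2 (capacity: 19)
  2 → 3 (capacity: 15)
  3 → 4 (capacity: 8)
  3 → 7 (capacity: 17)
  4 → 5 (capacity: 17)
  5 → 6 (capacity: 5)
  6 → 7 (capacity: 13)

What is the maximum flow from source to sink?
Maximum flow = 9

Max flow: 9

Flow assignment:
  0 → 1: 9/9
  1 → 2: 9/19
  2 → 3: 9/15
  3 → 7: 9/17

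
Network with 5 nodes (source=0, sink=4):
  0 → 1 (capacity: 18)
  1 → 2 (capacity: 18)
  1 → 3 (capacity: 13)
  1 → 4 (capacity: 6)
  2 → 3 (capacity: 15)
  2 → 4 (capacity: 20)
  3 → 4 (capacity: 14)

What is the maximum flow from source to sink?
Maximum flow = 18

Max flow: 18

Flow assignment:
  0 → 1: 18/18
  1 → 2: 12/18
  1 → 4: 6/6
  2 → 4: 12/20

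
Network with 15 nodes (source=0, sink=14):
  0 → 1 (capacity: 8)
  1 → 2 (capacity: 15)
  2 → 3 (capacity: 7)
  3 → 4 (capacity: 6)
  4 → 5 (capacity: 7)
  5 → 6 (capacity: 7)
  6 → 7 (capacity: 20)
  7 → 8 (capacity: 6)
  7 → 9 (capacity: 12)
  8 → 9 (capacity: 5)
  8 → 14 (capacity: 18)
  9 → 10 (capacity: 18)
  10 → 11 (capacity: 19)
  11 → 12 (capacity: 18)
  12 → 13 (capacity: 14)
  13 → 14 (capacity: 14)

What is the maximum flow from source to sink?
Maximum flow = 6

Max flow: 6

Flow assignment:
  0 → 1: 6/8
  1 → 2: 6/15
  2 → 3: 6/7
  3 → 4: 6/6
  4 → 5: 6/7
  5 → 6: 6/7
  6 → 7: 6/20
  7 → 8: 6/6
  8 → 14: 6/18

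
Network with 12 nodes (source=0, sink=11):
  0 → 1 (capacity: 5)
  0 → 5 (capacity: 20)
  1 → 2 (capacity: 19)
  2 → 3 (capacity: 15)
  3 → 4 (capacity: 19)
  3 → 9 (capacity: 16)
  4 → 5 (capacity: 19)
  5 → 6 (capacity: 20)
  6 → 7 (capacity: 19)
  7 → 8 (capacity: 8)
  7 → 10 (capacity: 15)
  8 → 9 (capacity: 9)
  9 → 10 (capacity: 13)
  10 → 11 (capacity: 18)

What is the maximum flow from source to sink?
Maximum flow = 18

Max flow: 18

Flow assignment:
  0 → 5: 18/20
  5 → 6: 18/20
  6 → 7: 18/19
  7 → 8: 3/8
  7 → 10: 15/15
  8 → 9: 3/9
  9 → 10: 3/13
  10 → 11: 18/18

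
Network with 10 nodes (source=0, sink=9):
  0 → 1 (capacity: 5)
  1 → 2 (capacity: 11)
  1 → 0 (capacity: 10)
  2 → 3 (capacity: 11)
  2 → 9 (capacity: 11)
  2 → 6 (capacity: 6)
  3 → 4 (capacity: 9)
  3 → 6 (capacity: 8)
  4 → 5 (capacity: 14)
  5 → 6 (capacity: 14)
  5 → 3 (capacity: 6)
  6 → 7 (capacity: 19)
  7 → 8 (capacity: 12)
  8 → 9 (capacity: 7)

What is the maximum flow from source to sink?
Maximum flow = 5

Max flow: 5

Flow assignment:
  0 → 1: 5/5
  1 → 2: 5/11
  2 → 9: 5/11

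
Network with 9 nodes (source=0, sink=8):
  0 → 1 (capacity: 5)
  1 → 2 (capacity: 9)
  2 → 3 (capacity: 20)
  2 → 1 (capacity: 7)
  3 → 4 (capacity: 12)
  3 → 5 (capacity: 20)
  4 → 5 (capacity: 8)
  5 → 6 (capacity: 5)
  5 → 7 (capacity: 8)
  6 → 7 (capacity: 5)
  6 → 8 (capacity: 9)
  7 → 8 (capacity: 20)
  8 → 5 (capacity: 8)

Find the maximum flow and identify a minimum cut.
Max flow = 5, Min cut edges: (0,1)

Maximum flow: 5
Minimum cut: (0,1)
Partition: S = [0], T = [1, 2, 3, 4, 5, 6, 7, 8]

Max-flow min-cut theorem verified: both equal 5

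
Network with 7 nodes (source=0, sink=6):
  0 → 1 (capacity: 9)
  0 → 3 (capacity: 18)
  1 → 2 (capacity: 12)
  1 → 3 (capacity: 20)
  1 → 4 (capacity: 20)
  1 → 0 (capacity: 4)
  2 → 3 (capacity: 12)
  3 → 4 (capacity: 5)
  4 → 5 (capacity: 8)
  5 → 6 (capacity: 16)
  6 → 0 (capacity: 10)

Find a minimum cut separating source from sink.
Min cut value = 8, edges: (4,5)

Min cut value: 8
Partition: S = [0, 1, 2, 3, 4], T = [5, 6]
Cut edges: (4,5)

By max-flow min-cut theorem, max flow = min cut = 8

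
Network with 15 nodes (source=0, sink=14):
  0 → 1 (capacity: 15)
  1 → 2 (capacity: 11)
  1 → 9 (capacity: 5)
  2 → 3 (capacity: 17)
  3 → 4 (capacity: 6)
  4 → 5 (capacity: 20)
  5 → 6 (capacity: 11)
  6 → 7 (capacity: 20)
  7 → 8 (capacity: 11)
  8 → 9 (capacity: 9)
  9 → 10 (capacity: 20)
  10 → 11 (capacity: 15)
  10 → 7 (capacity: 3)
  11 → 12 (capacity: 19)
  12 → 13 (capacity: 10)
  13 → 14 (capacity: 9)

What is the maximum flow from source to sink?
Maximum flow = 9

Max flow: 9

Flow assignment:
  0 → 1: 9/15
  1 → 2: 6/11
  1 → 9: 3/5
  2 → 3: 6/17
  3 → 4: 6/6
  4 → 5: 6/20
  5 → 6: 6/11
  6 → 7: 6/20
  7 → 8: 6/11
  8 → 9: 6/9
  9 → 10: 9/20
  10 → 11: 9/15
  11 → 12: 9/19
  12 → 13: 9/10
  13 → 14: 9/9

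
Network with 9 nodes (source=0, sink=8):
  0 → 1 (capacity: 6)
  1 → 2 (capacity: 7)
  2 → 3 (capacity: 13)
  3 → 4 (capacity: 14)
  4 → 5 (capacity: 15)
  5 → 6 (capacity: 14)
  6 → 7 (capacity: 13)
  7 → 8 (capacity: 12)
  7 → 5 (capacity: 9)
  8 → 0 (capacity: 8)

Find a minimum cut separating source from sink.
Min cut value = 6, edges: (0,1)

Min cut value: 6
Partition: S = [0], T = [1, 2, 3, 4, 5, 6, 7, 8]
Cut edges: (0,1)

By max-flow min-cut theorem, max flow = min cut = 6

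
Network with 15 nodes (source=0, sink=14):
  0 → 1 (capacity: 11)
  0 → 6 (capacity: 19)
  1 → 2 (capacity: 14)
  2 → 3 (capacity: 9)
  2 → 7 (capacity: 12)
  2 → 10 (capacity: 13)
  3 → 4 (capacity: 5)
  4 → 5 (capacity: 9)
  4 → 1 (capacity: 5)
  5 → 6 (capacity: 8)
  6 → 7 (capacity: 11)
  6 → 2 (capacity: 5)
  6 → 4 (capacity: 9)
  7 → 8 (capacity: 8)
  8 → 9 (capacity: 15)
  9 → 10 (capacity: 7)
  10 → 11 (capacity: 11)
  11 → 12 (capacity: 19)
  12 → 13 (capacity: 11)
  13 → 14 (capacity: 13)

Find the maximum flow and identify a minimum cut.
Max flow = 11, Min cut edges: (12,13)

Maximum flow: 11
Minimum cut: (12,13)
Partition: S = [0, 1, 2, 3, 4, 5, 6, 7, 8, 9, 10, 11, 12], T = [13, 14]

Max-flow min-cut theorem verified: both equal 11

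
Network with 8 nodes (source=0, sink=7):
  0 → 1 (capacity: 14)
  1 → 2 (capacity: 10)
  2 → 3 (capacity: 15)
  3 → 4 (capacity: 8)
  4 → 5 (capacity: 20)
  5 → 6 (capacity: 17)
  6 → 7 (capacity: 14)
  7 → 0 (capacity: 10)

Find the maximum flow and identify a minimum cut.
Max flow = 8, Min cut edges: (3,4)

Maximum flow: 8
Minimum cut: (3,4)
Partition: S = [0, 1, 2, 3], T = [4, 5, 6, 7]

Max-flow min-cut theorem verified: both equal 8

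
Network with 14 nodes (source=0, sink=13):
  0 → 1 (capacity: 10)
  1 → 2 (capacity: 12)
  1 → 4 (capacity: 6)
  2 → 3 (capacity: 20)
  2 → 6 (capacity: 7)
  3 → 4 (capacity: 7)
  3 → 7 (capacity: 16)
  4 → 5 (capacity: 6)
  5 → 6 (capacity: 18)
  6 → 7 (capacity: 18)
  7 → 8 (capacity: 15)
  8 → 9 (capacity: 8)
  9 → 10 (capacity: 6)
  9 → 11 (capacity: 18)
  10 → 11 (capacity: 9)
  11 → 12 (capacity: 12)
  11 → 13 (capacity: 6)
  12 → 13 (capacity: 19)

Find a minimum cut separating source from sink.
Min cut value = 8, edges: (8,9)

Min cut value: 8
Partition: S = [0, 1, 2, 3, 4, 5, 6, 7, 8], T = [9, 10, 11, 12, 13]
Cut edges: (8,9)

By max-flow min-cut theorem, max flow = min cut = 8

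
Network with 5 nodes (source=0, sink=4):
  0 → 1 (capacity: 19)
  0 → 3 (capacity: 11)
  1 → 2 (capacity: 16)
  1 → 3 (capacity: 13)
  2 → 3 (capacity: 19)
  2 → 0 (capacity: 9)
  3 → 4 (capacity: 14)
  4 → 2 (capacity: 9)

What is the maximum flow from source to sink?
Maximum flow = 14

Max flow: 14

Flow assignment:
  0 → 1: 19/19
  0 → 3: 1/11
  1 → 2: 6/16
  1 → 3: 13/13
  2 → 0: 6/9
  3 → 4: 14/14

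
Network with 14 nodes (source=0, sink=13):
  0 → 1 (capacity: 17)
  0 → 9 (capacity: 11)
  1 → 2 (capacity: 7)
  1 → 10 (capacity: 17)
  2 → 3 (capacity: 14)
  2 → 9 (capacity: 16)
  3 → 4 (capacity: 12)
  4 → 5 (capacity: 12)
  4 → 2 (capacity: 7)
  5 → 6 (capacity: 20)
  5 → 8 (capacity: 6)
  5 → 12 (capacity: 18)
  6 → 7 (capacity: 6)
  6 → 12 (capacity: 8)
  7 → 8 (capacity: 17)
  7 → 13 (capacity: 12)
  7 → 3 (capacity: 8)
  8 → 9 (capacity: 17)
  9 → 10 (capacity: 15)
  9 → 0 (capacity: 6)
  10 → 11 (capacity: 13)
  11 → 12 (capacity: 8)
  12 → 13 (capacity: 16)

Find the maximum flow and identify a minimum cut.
Max flow = 15, Min cut edges: (1,2), (11,12)

Maximum flow: 15
Minimum cut: (1,2), (11,12)
Partition: S = [0, 1, 8, 9, 10, 11], T = [2, 3, 4, 5, 6, 7, 12, 13]

Max-flow min-cut theorem verified: both equal 15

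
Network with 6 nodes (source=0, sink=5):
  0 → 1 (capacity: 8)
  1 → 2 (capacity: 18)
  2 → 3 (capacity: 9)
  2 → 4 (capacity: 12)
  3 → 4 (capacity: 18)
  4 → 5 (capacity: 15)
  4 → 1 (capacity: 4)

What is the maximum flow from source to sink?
Maximum flow = 8

Max flow: 8

Flow assignment:
  0 → 1: 8/8
  1 → 2: 8/18
  2 → 4: 8/12
  4 → 5: 8/15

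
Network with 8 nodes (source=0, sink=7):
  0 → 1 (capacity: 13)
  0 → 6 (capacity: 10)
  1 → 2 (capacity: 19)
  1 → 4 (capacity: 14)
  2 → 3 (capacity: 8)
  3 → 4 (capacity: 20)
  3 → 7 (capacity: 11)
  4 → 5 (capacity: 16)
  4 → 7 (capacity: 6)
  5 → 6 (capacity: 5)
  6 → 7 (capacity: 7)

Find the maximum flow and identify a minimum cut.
Max flow = 20, Min cut edges: (0,1), (6,7)

Maximum flow: 20
Minimum cut: (0,1), (6,7)
Partition: S = [0, 5, 6], T = [1, 2, 3, 4, 7]

Max-flow min-cut theorem verified: both equal 20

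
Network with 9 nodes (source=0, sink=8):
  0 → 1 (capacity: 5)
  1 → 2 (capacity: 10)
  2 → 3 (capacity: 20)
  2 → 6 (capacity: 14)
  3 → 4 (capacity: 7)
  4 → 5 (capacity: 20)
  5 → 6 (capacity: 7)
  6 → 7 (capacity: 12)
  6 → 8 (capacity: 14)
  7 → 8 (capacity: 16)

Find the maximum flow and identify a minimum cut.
Max flow = 5, Min cut edges: (0,1)

Maximum flow: 5
Minimum cut: (0,1)
Partition: S = [0], T = [1, 2, 3, 4, 5, 6, 7, 8]

Max-flow min-cut theorem verified: both equal 5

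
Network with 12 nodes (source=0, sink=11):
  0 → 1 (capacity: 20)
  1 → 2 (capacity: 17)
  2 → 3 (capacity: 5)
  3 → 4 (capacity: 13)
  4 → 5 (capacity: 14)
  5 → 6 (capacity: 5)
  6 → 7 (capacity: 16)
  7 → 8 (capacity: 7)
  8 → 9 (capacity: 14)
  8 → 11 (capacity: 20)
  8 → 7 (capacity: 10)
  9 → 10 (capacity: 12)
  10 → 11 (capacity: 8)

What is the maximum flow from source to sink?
Maximum flow = 5

Max flow: 5

Flow assignment:
  0 → 1: 5/20
  1 → 2: 5/17
  2 → 3: 5/5
  3 → 4: 5/13
  4 → 5: 5/14
  5 → 6: 5/5
  6 → 7: 5/16
  7 → 8: 5/7
  8 → 11: 5/20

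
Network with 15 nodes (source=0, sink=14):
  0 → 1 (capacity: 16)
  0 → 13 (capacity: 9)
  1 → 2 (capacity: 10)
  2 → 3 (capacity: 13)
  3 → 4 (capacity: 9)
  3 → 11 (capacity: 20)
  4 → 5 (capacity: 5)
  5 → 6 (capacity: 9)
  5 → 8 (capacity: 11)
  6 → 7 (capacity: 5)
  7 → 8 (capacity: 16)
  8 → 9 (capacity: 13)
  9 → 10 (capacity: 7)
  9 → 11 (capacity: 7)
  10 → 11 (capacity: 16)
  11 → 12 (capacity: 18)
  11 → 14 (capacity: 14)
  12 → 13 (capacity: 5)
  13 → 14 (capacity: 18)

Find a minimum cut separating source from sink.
Min cut value = 19, edges: (0,13), (1,2)

Min cut value: 19
Partition: S = [0, 1], T = [2, 3, 4, 5, 6, 7, 8, 9, 10, 11, 12, 13, 14]
Cut edges: (0,13), (1,2)

By max-flow min-cut theorem, max flow = min cut = 19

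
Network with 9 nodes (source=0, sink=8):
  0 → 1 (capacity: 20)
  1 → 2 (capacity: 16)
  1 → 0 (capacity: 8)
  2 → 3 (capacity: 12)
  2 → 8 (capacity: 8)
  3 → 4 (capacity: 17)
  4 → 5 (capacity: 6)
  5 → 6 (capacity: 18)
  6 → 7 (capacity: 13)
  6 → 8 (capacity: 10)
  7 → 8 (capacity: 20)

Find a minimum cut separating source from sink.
Min cut value = 14, edges: (2,8), (4,5)

Min cut value: 14
Partition: S = [0, 1, 2, 3, 4], T = [5, 6, 7, 8]
Cut edges: (2,8), (4,5)

By max-flow min-cut theorem, max flow = min cut = 14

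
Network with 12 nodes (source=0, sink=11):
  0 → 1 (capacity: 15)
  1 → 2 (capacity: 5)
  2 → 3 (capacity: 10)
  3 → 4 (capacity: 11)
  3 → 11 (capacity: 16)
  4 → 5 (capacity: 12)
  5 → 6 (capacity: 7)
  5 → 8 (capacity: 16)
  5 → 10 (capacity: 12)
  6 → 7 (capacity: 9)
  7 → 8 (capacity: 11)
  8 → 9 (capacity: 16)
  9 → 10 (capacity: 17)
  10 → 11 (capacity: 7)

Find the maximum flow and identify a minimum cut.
Max flow = 5, Min cut edges: (1,2)

Maximum flow: 5
Minimum cut: (1,2)
Partition: S = [0, 1], T = [2, 3, 4, 5, 6, 7, 8, 9, 10, 11]

Max-flow min-cut theorem verified: both equal 5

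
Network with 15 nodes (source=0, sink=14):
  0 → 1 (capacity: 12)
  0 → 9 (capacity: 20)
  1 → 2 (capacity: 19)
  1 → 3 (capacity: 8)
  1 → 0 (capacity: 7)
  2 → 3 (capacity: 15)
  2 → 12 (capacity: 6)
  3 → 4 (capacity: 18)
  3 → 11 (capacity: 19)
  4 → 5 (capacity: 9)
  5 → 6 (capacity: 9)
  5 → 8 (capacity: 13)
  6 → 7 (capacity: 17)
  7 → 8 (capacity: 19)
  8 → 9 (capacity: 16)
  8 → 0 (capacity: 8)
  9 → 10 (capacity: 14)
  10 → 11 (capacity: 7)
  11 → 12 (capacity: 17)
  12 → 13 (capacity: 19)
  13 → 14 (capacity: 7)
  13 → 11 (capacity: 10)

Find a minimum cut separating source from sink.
Min cut value = 7, edges: (13,14)

Min cut value: 7
Partition: S = [0, 1, 2, 3, 4, 5, 6, 7, 8, 9, 10, 11, 12, 13], T = [14]
Cut edges: (13,14)

By max-flow min-cut theorem, max flow = min cut = 7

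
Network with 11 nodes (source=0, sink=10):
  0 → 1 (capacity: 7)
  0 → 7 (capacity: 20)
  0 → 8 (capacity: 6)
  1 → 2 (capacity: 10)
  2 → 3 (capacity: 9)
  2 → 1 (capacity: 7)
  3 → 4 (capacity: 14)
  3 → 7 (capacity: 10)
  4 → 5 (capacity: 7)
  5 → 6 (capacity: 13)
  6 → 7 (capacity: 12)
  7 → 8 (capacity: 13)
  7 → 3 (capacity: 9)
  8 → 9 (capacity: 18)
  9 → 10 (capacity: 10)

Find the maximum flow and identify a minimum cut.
Max flow = 10, Min cut edges: (9,10)

Maximum flow: 10
Minimum cut: (9,10)
Partition: S = [0, 1, 2, 3, 4, 5, 6, 7, 8, 9], T = [10]

Max-flow min-cut theorem verified: both equal 10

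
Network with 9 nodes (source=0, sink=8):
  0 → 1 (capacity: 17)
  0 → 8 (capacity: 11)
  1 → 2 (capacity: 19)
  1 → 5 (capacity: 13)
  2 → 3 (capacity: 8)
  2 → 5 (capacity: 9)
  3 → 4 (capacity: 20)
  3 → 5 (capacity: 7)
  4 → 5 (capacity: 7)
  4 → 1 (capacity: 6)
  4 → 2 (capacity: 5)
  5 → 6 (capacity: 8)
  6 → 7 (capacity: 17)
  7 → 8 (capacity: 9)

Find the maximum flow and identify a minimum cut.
Max flow = 19, Min cut edges: (0,8), (5,6)

Maximum flow: 19
Minimum cut: (0,8), (5,6)
Partition: S = [0, 1, 2, 3, 4, 5], T = [6, 7, 8]

Max-flow min-cut theorem verified: both equal 19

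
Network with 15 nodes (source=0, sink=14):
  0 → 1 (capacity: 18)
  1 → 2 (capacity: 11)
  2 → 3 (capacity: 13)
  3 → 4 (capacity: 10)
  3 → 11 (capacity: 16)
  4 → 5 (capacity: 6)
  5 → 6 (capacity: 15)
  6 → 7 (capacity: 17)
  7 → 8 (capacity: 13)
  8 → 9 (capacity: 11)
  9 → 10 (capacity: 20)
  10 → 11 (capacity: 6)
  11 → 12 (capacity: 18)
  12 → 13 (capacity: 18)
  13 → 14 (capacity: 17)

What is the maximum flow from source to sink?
Maximum flow = 11

Max flow: 11

Flow assignment:
  0 → 1: 11/18
  1 → 2: 11/11
  2 → 3: 11/13
  3 → 11: 11/16
  11 → 12: 11/18
  12 → 13: 11/18
  13 → 14: 11/17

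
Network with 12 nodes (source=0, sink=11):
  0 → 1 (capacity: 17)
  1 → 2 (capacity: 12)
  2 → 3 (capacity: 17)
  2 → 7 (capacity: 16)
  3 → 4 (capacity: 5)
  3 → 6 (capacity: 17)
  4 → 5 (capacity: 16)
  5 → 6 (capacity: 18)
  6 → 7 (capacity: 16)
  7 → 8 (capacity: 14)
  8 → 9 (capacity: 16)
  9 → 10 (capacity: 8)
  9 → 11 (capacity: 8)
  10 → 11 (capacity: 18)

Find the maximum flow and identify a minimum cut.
Max flow = 12, Min cut edges: (1,2)

Maximum flow: 12
Minimum cut: (1,2)
Partition: S = [0, 1], T = [2, 3, 4, 5, 6, 7, 8, 9, 10, 11]

Max-flow min-cut theorem verified: both equal 12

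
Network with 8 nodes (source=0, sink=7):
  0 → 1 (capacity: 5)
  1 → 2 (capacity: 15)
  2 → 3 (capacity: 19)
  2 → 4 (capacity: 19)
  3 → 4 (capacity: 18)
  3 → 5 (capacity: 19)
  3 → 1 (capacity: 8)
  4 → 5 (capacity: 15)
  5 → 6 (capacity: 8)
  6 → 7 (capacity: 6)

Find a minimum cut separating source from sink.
Min cut value = 5, edges: (0,1)

Min cut value: 5
Partition: S = [0], T = [1, 2, 3, 4, 5, 6, 7]
Cut edges: (0,1)

By max-flow min-cut theorem, max flow = min cut = 5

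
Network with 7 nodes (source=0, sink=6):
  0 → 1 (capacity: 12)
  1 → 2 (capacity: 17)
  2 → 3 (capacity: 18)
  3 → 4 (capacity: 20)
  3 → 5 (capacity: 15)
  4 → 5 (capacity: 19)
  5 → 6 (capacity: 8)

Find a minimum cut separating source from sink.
Min cut value = 8, edges: (5,6)

Min cut value: 8
Partition: S = [0, 1, 2, 3, 4, 5], T = [6]
Cut edges: (5,6)

By max-flow min-cut theorem, max flow = min cut = 8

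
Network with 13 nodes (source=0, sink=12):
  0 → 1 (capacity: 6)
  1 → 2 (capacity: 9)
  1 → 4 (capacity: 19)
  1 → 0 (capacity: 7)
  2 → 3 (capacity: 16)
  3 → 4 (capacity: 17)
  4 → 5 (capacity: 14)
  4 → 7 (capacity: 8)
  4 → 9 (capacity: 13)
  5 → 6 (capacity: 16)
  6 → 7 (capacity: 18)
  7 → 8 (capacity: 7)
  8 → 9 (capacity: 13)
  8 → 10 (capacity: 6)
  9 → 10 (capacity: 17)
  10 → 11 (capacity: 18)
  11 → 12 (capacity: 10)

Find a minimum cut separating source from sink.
Min cut value = 6, edges: (0,1)

Min cut value: 6
Partition: S = [0], T = [1, 2, 3, 4, 5, 6, 7, 8, 9, 10, 11, 12]
Cut edges: (0,1)

By max-flow min-cut theorem, max flow = min cut = 6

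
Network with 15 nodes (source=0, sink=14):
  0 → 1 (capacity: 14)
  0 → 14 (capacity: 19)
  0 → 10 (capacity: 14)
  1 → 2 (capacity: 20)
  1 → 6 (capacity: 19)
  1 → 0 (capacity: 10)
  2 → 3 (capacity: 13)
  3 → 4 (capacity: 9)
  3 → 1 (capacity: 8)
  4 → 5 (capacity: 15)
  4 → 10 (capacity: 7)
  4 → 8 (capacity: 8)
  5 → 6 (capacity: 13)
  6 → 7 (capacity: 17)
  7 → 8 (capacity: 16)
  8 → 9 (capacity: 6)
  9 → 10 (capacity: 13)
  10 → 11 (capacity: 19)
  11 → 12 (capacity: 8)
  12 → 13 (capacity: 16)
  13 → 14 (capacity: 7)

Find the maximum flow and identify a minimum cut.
Max flow = 26, Min cut edges: (0,14), (13,14)

Maximum flow: 26
Minimum cut: (0,14), (13,14)
Partition: S = [0, 1, 2, 3, 4, 5, 6, 7, 8, 9, 10, 11, 12, 13], T = [14]

Max-flow min-cut theorem verified: both equal 26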